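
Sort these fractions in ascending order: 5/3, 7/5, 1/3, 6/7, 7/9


Convert to decimal for comparison:
  5/3 = 1.6667
  7/5 = 1.4
  1/3 = 0.3333
  6/7 = 0.8571
  7/9 = 0.7778
Decimals in increasing order: 0.3333 < 0.7778 < 0.8571 < 1.4 < 1.6667
Writing each back as its fraction gives the sorted order.
Final answer: 1/3, 7/9, 6/7, 7/5, 5/3


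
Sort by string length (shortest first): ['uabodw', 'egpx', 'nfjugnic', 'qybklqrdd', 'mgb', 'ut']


Compute lengths:
  'uabodw' has length 6
  'egpx' has length 4
  'nfjugnic' has length 8
  'qybklqrdd' has length 9
  'mgb' has length 3
  'ut' has length 2
Lengths in increasing order: 2 < 3 < 4 < 6 < 8 < 9
Listing the words in that order gives the answer.
Final answer: ['ut', 'mgb', 'egpx', 'uabodw', 'nfjugnic', 'qybklqrdd']


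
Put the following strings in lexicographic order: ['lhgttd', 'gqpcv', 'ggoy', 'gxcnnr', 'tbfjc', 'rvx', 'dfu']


Compare strings character by character (the first differing letter decides):
  'dfu' < 'ggoy' since 'd' < 'g' at position 1
  'ggoy' < 'gqpcv' since 'g' < 'q' at position 2
  'gqpcv' < 'gxcnnr' since 'q' < 'x' at position 2
  'gxcnnr' < 'lhgttd' since 'g' < 'l' at position 1
  'lhgttd' < 'rvx' since 'l' < 'r' at position 1
  'rvx' < 'tbfjc' since 'r' < 't' at position 1
Chaining these comparisons gives the alphabetical order.
Final answer: ['dfu', 'ggoy', 'gqpcv', 'gxcnnr', 'lhgttd', 'rvx', 'tbfjc']


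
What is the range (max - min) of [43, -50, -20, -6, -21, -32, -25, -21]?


Maximum value: 43
Minimum value: -50
Range = 43 - (-50) = 93
Final answer: 93


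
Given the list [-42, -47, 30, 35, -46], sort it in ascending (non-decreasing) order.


Original list: [-42, -47, 30, 35, -46]
Repeatedly take the smallest remaining element:
  Remaining [-42, -47, 30, 35, -46] -> smallest is -47
  Remaining [-42, 30, 35, -46] -> smallest is -46
  Remaining [-42, 30, 35] -> smallest is -42
  Remaining [30, 35] -> smallest is 30
  Remaining [35] -> smallest is 35
Collecting the picks in order gives the sorted list.
Final answer: [-47, -46, -42, 30, 35]


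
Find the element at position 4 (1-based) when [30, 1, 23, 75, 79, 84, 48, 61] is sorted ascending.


Sort ascending: [1, 23, 30, 48, 61, 75, 79, 84]
The 4th element (1-indexed) is at index 3.
Value = 48
Final answer: 48


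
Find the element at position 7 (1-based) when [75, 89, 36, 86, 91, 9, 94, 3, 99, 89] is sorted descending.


Sort descending: [99, 94, 91, 89, 89, 86, 75, 36, 9, 3]
The 7th element (1-indexed) is at index 6.
Value = 75
Final answer: 75


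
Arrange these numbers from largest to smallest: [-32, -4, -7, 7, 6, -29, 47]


Original list: [-32, -4, -7, 7, 6, -29, 47]
Repeatedly take the largest remaining element:
  Remaining [-32, -4, -7, 7, 6, -29, 47] -> largest is 47
  Remaining [-32, -4, -7, 7, 6, -29] -> largest is 7
  Remaining [-32, -4, -7, 6, -29] -> largest is 6
  Remaining [-32, -4, -7, -29] -> largest is -4
  Remaining [-32, -7, -29] -> largest is -7
  Remaining [-32, -29] -> largest is -29
  Remaining [-32] -> largest is -32
Collecting the picks in order gives the descending list.
Final answer: [47, 7, 6, -4, -7, -29, -32]


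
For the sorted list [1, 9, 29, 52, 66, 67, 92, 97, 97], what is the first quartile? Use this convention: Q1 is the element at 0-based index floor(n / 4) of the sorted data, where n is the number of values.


The list has n = 9 elements.
Q1 index = floor(9 / 4) = floor(2.25) = 2
Counting from index 0 in the sorted data, the element at index 2 is 29.
Final answer: 29


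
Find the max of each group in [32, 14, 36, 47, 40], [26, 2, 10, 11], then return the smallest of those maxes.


Find max of each group:
  Group 1: [32, 14, 36, 47, 40] -> max = 47
  Group 2: [26, 2, 10, 11] -> max = 26
Maxes: [47, 26]
Minimum of maxes = 26
Final answer: 26


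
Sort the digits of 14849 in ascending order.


The number 14849 has digits: 1, 4, 8, 4, 9
Sorted: 1, 4, 4, 8, 9
Joining the sorted digits gives the result.
Final answer: 14489


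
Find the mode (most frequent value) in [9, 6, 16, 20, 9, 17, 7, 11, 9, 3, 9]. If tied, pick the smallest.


Count the frequency of each value:
  3 appears 1 time(s)
  6 appears 1 time(s)
  7 appears 1 time(s)
  9 appears 4 time(s)
  11 appears 1 time(s)
  16 appears 1 time(s)
  17 appears 1 time(s)
  20 appears 1 time(s)
Maximum frequency is 4.
Only 9 reaches that frequency, so it is the mode.
Final answer: 9


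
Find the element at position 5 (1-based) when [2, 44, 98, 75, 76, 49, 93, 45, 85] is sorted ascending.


Sort ascending: [2, 44, 45, 49, 75, 76, 85, 93, 98]
The 5th element (1-indexed) is at index 4.
Value = 75
Final answer: 75


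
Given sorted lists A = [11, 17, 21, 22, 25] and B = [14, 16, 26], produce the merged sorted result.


List A: [11, 17, 21, 22, 25]
List B: [14, 16, 26]
Repeatedly compare the front elements and take the smaller:
  11 vs 14 -> take 11
  17 vs 14 -> take 14
  17 vs 16 -> take 16
  17 vs 26 -> take 17
  21 vs 26 -> take 21
  22 vs 26 -> take 22
  25 vs 26 -> take 25
  A is exhausted; append the rest of B: [26]
Final answer: [11, 14, 16, 17, 21, 22, 25, 26]


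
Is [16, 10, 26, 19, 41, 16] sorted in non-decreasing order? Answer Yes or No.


Check consecutive pairs:
  16 <= 10? False
  10 <= 26? True
  26 <= 19? False
  19 <= 41? True
  41 <= 16? False
3 consecutive pair(s) are out of order, so the list is not sorted.
Final answer: No


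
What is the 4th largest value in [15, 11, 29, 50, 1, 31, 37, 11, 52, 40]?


Sort descending: [52, 50, 40, 37, 31, 29, 15, 11, 11, 1]
The 4th element (1-indexed) is at index 3.
Value = 37
Final answer: 37


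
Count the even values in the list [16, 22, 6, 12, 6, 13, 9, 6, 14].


Check each element:
  16 is even
  22 is even
  6 is even
  12 is even
  6 is even
  13 is odd
  9 is odd
  6 is even
  14 is even
Evens: [16, 22, 6, 12, 6, 6, 14]
Count of evens = 7
Final answer: 7


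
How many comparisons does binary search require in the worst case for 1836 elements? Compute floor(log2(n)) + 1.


Binary search halves the search space each step.
Maximum comparisons = floor(log2(1836)) + 1
log2(1836) = 10.8424
floor(log2(1836)) = 10, so 10 + 1 = 11
Final answer: 11


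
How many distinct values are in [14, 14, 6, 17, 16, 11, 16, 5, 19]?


List all unique values:
Distinct values: [5, 6, 11, 14, 16, 17, 19]
Count = 7
Final answer: 7


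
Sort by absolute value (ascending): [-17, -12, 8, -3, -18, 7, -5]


Compute absolute values:
  |-17| = 17
  |-12| = 12
  |8| = 8
  |-3| = 3
  |-18| = 18
  |7| = 7
  |-5| = 5
Absolute values in increasing order: 3 < 5 < 7 < 8 < 12 < 17 < 18
Listing the original numbers in that order gives the answer.
Final answer: [-3, -5, 7, 8, -12, -17, -18]


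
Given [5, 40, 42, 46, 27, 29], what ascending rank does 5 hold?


Sort ascending: [5, 27, 29, 40, 42, 46]
Find 5 in the sorted list.
5 is at position 1 (1-indexed).
Final answer: 1


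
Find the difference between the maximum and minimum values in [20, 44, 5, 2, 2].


Maximum value: 44
Minimum value: 2
Range = 44 - 2 = 42
Final answer: 42


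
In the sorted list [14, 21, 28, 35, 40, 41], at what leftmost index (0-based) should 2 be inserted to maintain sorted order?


List is sorted: [14, 21, 28, 35, 40, 41]
We need the leftmost position where 2 can be inserted, i.e. the first index whose element is >= 2 (or the end of the list if none is).
Binary search with low=0, high=6 (0-based indices):
  low=0, high=6, mid=3: a[3]=35 >= 2, so high = 3
  low=0, high=3, mid=1: a[1]=21 >= 2, so high = 1
  low=0, high=1, mid=0: a[0]=14 >= 2, so high = 0
Now low = high = 0, so the insertion index is 0.
Final answer: 0


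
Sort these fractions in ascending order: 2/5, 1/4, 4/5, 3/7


Convert to decimal for comparison:
  2/5 = 0.4
  1/4 = 0.25
  4/5 = 0.8
  3/7 = 0.4286
Decimals in increasing order: 0.25 < 0.4 < 0.4286 < 0.8
Writing each back as its fraction gives the sorted order.
Final answer: 1/4, 2/5, 3/7, 4/5


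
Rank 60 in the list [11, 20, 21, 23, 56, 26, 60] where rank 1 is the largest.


Sort descending: [60, 56, 26, 23, 21, 20, 11]
Find 60 in the sorted list.
60 is at position 1.
Final answer: 1


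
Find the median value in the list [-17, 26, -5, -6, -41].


First, sort the list: [-41, -17, -6, -5, 26]
The list has 5 elements (odd count).
The middle index is 2 (0-based), and the element there is -6.
Final answer: -6


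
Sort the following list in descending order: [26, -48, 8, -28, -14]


Original list: [26, -48, 8, -28, -14]
Repeatedly take the largest remaining element:
  Remaining [26, -48, 8, -28, -14] -> largest is 26
  Remaining [-48, 8, -28, -14] -> largest is 8
  Remaining [-48, -28, -14] -> largest is -14
  Remaining [-48, -28] -> largest is -28
  Remaining [-48] -> largest is -48
Collecting the picks in order gives the descending list.
Final answer: [26, 8, -14, -28, -48]


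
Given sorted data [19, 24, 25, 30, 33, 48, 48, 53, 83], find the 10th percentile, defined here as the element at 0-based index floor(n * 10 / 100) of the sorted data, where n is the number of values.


The dataset has n = 9 elements.
Index = floor(9 * 10 / 100) = floor(90 / 100) = floor(0.9) = 0
Counting from index 0 in the sorted data, the element at index 0 is 19.
Final answer: 19


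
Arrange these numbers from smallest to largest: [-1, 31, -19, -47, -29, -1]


Original list: [-1, 31, -19, -47, -29, -1]
Repeatedly take the smallest remaining element:
  Remaining [-1, 31, -19, -47, -29, -1] -> smallest is -47
  Remaining [-1, 31, -19, -29, -1] -> smallest is -29
  Remaining [-1, 31, -19, -1] -> smallest is -19
  Remaining [-1, 31, -1] -> smallest is -1
  Remaining [31, -1] -> smallest is -1
  Remaining [31] -> smallest is 31
Collecting the picks in order gives the sorted list.
Final answer: [-47, -29, -19, -1, -1, 31]


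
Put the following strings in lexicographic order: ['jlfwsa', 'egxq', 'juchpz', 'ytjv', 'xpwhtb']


Compare strings character by character (the first differing letter decides):
  'egxq' < 'jlfwsa' since 'e' < 'j' at position 1
  'jlfwsa' < 'juchpz' since 'l' < 'u' at position 2
  'juchpz' < 'xpwhtb' since 'j' < 'x' at position 1
  'xpwhtb' < 'ytjv' since 'x' < 'y' at position 1
Chaining these comparisons gives the alphabetical order.
Final answer: ['egxq', 'jlfwsa', 'juchpz', 'xpwhtb', 'ytjv']


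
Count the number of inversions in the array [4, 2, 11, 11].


For each element, count the later elements that are smaller than it:
  4 (index 0): smaller elements after it = [2] -> 1
  2 (index 1): smaller elements after it = [] -> 0
  11 (index 2): smaller elements after it = [] -> 0
Total inversions = 1 + 0 + 0 = 1
Final answer: 1


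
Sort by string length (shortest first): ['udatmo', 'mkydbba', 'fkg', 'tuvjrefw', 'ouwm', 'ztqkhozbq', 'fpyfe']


Compute lengths:
  'udatmo' has length 6
  'mkydbba' has length 7
  'fkg' has length 3
  'tuvjrefw' has length 8
  'ouwm' has length 4
  'ztqkhozbq' has length 9
  'fpyfe' has length 5
Lengths in increasing order: 3 < 4 < 5 < 6 < 7 < 8 < 9
Listing the words in that order gives the answer.
Final answer: ['fkg', 'ouwm', 'fpyfe', 'udatmo', 'mkydbba', 'tuvjrefw', 'ztqkhozbq']


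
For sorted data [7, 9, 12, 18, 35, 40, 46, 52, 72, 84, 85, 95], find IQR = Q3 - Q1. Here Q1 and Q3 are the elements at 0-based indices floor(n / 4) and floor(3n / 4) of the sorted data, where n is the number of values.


The data has n = 12 elements.
Q1 index = floor(12 / 4) = floor(3) = 3; Q3 index = floor(3 * 12 / 4) = floor(9) = 9
Q1 = element at index 3 = 18
Q3 = element at index 9 = 84
IQR = 84 - 18 = 66
Final answer: 66


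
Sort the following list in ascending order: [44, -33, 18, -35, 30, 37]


Original list: [44, -33, 18, -35, 30, 37]
Repeatedly take the smallest remaining element:
  Remaining [44, -33, 18, -35, 30, 37] -> smallest is -35
  Remaining [44, -33, 18, 30, 37] -> smallest is -33
  Remaining [44, 18, 30, 37] -> smallest is 18
  Remaining [44, 30, 37] -> smallest is 30
  Remaining [44, 37] -> smallest is 37
  Remaining [44] -> smallest is 44
Collecting the picks in order gives the sorted list.
Final answer: [-35, -33, 18, 30, 37, 44]


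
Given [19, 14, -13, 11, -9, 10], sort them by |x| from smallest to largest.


Compute absolute values:
  |19| = 19
  |14| = 14
  |-13| = 13
  |11| = 11
  |-9| = 9
  |10| = 10
Absolute values in increasing order: 9 < 10 < 11 < 13 < 14 < 19
Listing the original numbers in that order gives the answer.
Final answer: [-9, 10, 11, -13, 14, 19]


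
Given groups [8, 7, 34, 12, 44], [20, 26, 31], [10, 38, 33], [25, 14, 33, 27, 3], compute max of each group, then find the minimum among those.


Find max of each group:
  Group 1: [8, 7, 34, 12, 44] -> max = 44
  Group 2: [20, 26, 31] -> max = 31
  Group 3: [10, 38, 33] -> max = 38
  Group 4: [25, 14, 33, 27, 3] -> max = 33
Maxes: [44, 31, 38, 33]
Minimum of maxes = 31
Final answer: 31


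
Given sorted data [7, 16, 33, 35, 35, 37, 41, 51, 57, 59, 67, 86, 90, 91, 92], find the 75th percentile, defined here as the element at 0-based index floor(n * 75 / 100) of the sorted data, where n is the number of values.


The dataset has n = 15 elements.
Index = floor(15 * 75 / 100) = floor(1125 / 100) = floor(11.25) = 11
Counting from index 0 in the sorted data, the element at index 11 is 86.
Final answer: 86


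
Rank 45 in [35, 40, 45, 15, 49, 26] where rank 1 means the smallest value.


Sort ascending: [15, 26, 35, 40, 45, 49]
Find 45 in the sorted list.
45 is at position 5 (1-indexed).
Final answer: 5


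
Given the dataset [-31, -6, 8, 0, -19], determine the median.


First, sort the list: [-31, -19, -6, 0, 8]
The list has 5 elements (odd count).
The middle index is 2 (0-based), and the element there is -6.
Final answer: -6


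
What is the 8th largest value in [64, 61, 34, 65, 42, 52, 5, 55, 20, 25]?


Sort descending: [65, 64, 61, 55, 52, 42, 34, 25, 20, 5]
The 8th element (1-indexed) is at index 7.
Value = 25
Final answer: 25


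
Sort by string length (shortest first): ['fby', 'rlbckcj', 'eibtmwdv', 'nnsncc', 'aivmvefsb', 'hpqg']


Compute lengths:
  'fby' has length 3
  'rlbckcj' has length 7
  'eibtmwdv' has length 8
  'nnsncc' has length 6
  'aivmvefsb' has length 9
  'hpqg' has length 4
Lengths in increasing order: 3 < 4 < 6 < 7 < 8 < 9
Listing the words in that order gives the answer.
Final answer: ['fby', 'hpqg', 'nnsncc', 'rlbckcj', 'eibtmwdv', 'aivmvefsb']


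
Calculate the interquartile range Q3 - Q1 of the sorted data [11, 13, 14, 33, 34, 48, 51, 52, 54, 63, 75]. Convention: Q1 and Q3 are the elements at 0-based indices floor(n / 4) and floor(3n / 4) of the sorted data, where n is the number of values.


The data has n = 11 elements.
Q1 index = floor(11 / 4) = floor(2.75) = 2; Q3 index = floor(3 * 11 / 4) = floor(8.25) = 8
Q1 = element at index 2 = 14
Q3 = element at index 8 = 54
IQR = 54 - 14 = 40
Final answer: 40


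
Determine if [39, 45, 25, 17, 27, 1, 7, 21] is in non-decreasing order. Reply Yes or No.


Check consecutive pairs:
  39 <= 45? True
  45 <= 25? False
  25 <= 17? False
  17 <= 27? True
  27 <= 1? False
  1 <= 7? True
  7 <= 21? True
3 consecutive pair(s) are out of order, so the list is not sorted.
Final answer: No


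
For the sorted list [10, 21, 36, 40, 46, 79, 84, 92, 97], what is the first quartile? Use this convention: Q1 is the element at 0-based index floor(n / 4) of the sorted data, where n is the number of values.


The list has n = 9 elements.
Q1 index = floor(9 / 4) = floor(2.25) = 2
Counting from index 0 in the sorted data, the element at index 2 is 36.
Final answer: 36


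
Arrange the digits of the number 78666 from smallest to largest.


The number 78666 has digits: 7, 8, 6, 6, 6
Sorted: 6, 6, 6, 7, 8
Joining the sorted digits gives the result.
Final answer: 66678


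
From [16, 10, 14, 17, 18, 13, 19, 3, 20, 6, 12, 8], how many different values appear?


List all unique values:
Distinct values: [3, 6, 8, 10, 12, 13, 14, 16, 17, 18, 19, 20]
Count = 12
Final answer: 12


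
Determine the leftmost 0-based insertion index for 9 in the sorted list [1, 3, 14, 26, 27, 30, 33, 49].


List is sorted: [1, 3, 14, 26, 27, 30, 33, 49]
We need the leftmost position where 9 can be inserted, i.e. the first index whose element is >= 9 (or the end of the list if none is).
Binary search with low=0, high=8 (0-based indices):
  low=0, high=8, mid=4: a[4]=27 >= 9, so high = 4
  low=0, high=4, mid=2: a[2]=14 >= 9, so high = 2
  low=0, high=2, mid=1: a[1]=3 < 9, so low = 2
Now low = high = 2, so the insertion index is 2.
Final answer: 2


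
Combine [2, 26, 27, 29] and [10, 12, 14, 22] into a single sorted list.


List A: [2, 26, 27, 29]
List B: [10, 12, 14, 22]
Repeatedly compare the front elements and take the smaller:
  2 vs 10 -> take 2
  26 vs 10 -> take 10
  26 vs 12 -> take 12
  26 vs 14 -> take 14
  26 vs 22 -> take 22
  B is exhausted; append the rest of A: [26, 27, 29]
Final answer: [2, 10, 12, 14, 22, 26, 27, 29]


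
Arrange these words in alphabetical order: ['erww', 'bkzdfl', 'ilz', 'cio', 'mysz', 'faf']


Compare strings character by character (the first differing letter decides):
  'bkzdfl' < 'cio' since 'b' < 'c' at position 1
  'cio' < 'erww' since 'c' < 'e' at position 1
  'erww' < 'faf' since 'e' < 'f' at position 1
  'faf' < 'ilz' since 'f' < 'i' at position 1
  'ilz' < 'mysz' since 'i' < 'm' at position 1
Chaining these comparisons gives the alphabetical order.
Final answer: ['bkzdfl', 'cio', 'erww', 'faf', 'ilz', 'mysz']


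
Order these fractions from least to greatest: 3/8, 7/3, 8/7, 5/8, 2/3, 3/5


Convert to decimal for comparison:
  3/8 = 0.375
  7/3 = 2.3333
  8/7 = 1.1429
  5/8 = 0.625
  2/3 = 0.6667
  3/5 = 0.6
Decimals in increasing order: 0.375 < 0.6 < 0.625 < 0.6667 < 1.1429 < 2.3333
Writing each back as its fraction gives the sorted order.
Final answer: 3/8, 3/5, 5/8, 2/3, 8/7, 7/3


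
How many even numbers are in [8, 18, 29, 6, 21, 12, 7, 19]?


Check each element:
  8 is even
  18 is even
  29 is odd
  6 is even
  21 is odd
  12 is even
  7 is odd
  19 is odd
Evens: [8, 18, 6, 12]
Count of evens = 4
Final answer: 4


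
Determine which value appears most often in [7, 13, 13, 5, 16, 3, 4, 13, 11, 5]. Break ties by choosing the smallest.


Count the frequency of each value:
  3 appears 1 time(s)
  4 appears 1 time(s)
  5 appears 2 time(s)
  7 appears 1 time(s)
  11 appears 1 time(s)
  13 appears 3 time(s)
  16 appears 1 time(s)
Maximum frequency is 3.
Only 13 reaches that frequency, so it is the mode.
Final answer: 13


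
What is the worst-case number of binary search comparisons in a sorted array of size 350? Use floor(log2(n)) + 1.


Binary search halves the search space each step.
Maximum comparisons = floor(log2(350)) + 1
log2(350) = 8.4512
floor(log2(350)) = 8, so 8 + 1 = 9
Final answer: 9


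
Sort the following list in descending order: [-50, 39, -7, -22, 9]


Original list: [-50, 39, -7, -22, 9]
Repeatedly take the largest remaining element:
  Remaining [-50, 39, -7, -22, 9] -> largest is 39
  Remaining [-50, -7, -22, 9] -> largest is 9
  Remaining [-50, -7, -22] -> largest is -7
  Remaining [-50, -22] -> largest is -22
  Remaining [-50] -> largest is -50
Collecting the picks in order gives the descending list.
Final answer: [39, 9, -7, -22, -50]


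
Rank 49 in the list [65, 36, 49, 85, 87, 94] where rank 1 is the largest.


Sort descending: [94, 87, 85, 65, 49, 36]
Find 49 in the sorted list.
49 is at position 5.
Final answer: 5


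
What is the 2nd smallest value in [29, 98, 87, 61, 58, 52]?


Sort ascending: [29, 52, 58, 61, 87, 98]
The 2nd element (1-indexed) is at index 1.
Value = 52
Final answer: 52


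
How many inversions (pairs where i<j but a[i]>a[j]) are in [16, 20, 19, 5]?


For each element, count the later elements that are smaller than it:
  16 (index 0): smaller elements after it = [5] -> 1
  20 (index 1): smaller elements after it = [19, 5] -> 2
  19 (index 2): smaller elements after it = [5] -> 1
Total inversions = 1 + 2 + 1 = 4
Final answer: 4


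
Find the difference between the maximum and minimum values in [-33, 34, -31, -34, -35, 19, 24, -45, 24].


Maximum value: 34
Minimum value: -45
Range = 34 - (-45) = 79
Final answer: 79


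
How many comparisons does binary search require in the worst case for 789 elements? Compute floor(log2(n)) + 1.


Binary search halves the search space each step.
Maximum comparisons = floor(log2(789)) + 1
log2(789) = 9.6239
floor(log2(789)) = 9, so 9 + 1 = 10
Final answer: 10


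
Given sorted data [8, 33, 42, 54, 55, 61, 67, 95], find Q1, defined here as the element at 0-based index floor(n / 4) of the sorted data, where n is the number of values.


The list has n = 8 elements.
Q1 index = floor(8 / 4) = floor(2) = 2
Counting from index 0 in the sorted data, the element at index 2 is 42.
Final answer: 42


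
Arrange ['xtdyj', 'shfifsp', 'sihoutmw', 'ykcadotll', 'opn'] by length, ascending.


Compute lengths:
  'xtdyj' has length 5
  'shfifsp' has length 7
  'sihoutmw' has length 8
  'ykcadotll' has length 9
  'opn' has length 3
Lengths in increasing order: 3 < 5 < 7 < 8 < 9
Listing the words in that order gives the answer.
Final answer: ['opn', 'xtdyj', 'shfifsp', 'sihoutmw', 'ykcadotll']


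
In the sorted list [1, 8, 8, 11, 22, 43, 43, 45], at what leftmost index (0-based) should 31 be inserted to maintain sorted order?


List is sorted: [1, 8, 8, 11, 22, 43, 43, 45]
We need the leftmost position where 31 can be inserted, i.e. the first index whose element is >= 31 (or the end of the list if none is).
Binary search with low=0, high=8 (0-based indices):
  low=0, high=8, mid=4: a[4]=22 < 31, so low = 5
  low=5, high=8, mid=6: a[6]=43 >= 31, so high = 6
  low=5, high=6, mid=5: a[5]=43 >= 31, so high = 5
Now low = high = 5, so the insertion index is 5.
Final answer: 5


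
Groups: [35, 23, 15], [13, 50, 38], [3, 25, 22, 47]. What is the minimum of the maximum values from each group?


Find max of each group:
  Group 1: [35, 23, 15] -> max = 35
  Group 2: [13, 50, 38] -> max = 50
  Group 3: [3, 25, 22, 47] -> max = 47
Maxes: [35, 50, 47]
Minimum of maxes = 35
Final answer: 35


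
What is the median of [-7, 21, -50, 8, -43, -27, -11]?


First, sort the list: [-50, -43, -27, -11, -7, 8, 21]
The list has 7 elements (odd count).
The middle index is 3 (0-based), and the element there is -11.
Final answer: -11


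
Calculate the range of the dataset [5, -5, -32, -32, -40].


Maximum value: 5
Minimum value: -40
Range = 5 - (-40) = 45
Final answer: 45


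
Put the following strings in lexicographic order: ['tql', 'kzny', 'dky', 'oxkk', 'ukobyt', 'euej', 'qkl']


Compare strings character by character (the first differing letter decides):
  'dky' < 'euej' since 'd' < 'e' at position 1
  'euej' < 'kzny' since 'e' < 'k' at position 1
  'kzny' < 'oxkk' since 'k' < 'o' at position 1
  'oxkk' < 'qkl' since 'o' < 'q' at position 1
  'qkl' < 'tql' since 'q' < 't' at position 1
  'tql' < 'ukobyt' since 't' < 'u' at position 1
Chaining these comparisons gives the alphabetical order.
Final answer: ['dky', 'euej', 'kzny', 'oxkk', 'qkl', 'tql', 'ukobyt']


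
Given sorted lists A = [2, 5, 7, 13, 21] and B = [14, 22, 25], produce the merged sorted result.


List A: [2, 5, 7, 13, 21]
List B: [14, 22, 25]
Repeatedly compare the front elements and take the smaller:
  2 vs 14 -> take 2
  5 vs 14 -> take 5
  7 vs 14 -> take 7
  13 vs 14 -> take 13
  21 vs 14 -> take 14
  21 vs 22 -> take 21
  A is exhausted; append the rest of B: [22, 25]
Final answer: [2, 5, 7, 13, 14, 21, 22, 25]


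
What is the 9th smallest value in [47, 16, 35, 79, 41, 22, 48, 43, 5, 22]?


Sort ascending: [5, 16, 22, 22, 35, 41, 43, 47, 48, 79]
The 9th element (1-indexed) is at index 8.
Value = 48
Final answer: 48


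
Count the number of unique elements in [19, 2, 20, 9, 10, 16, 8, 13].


List all unique values:
Distinct values: [2, 8, 9, 10, 13, 16, 19, 20]
Count = 8
Final answer: 8


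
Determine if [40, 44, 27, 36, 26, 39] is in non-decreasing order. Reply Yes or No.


Check consecutive pairs:
  40 <= 44? True
  44 <= 27? False
  27 <= 36? True
  36 <= 26? False
  26 <= 39? True
2 consecutive pair(s) are out of order, so the list is not sorted.
Final answer: No


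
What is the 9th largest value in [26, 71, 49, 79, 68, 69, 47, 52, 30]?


Sort descending: [79, 71, 69, 68, 52, 49, 47, 30, 26]
The 9th element (1-indexed) is at index 8.
Value = 26
Final answer: 26


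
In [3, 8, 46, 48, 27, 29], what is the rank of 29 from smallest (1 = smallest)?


Sort ascending: [3, 8, 27, 29, 46, 48]
Find 29 in the sorted list.
29 is at position 4 (1-indexed).
Final answer: 4


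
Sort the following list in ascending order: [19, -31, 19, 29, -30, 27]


Original list: [19, -31, 19, 29, -30, 27]
Repeatedly take the smallest remaining element:
  Remaining [19, -31, 19, 29, -30, 27] -> smallest is -31
  Remaining [19, 19, 29, -30, 27] -> smallest is -30
  Remaining [19, 19, 29, 27] -> smallest is 19
  Remaining [19, 29, 27] -> smallest is 19
  Remaining [29, 27] -> smallest is 27
  Remaining [29] -> smallest is 29
Collecting the picks in order gives the sorted list.
Final answer: [-31, -30, 19, 19, 27, 29]


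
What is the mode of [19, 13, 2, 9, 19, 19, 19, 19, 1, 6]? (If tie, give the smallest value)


Count the frequency of each value:
  1 appears 1 time(s)
  2 appears 1 time(s)
  6 appears 1 time(s)
  9 appears 1 time(s)
  13 appears 1 time(s)
  19 appears 5 time(s)
Maximum frequency is 5.
Only 19 reaches that frequency, so it is the mode.
Final answer: 19


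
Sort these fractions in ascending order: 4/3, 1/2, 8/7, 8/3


Convert to decimal for comparison:
  4/3 = 1.3333
  1/2 = 0.5
  8/7 = 1.1429
  8/3 = 2.6667
Decimals in increasing order: 0.5 < 1.1429 < 1.3333 < 2.6667
Writing each back as its fraction gives the sorted order.
Final answer: 1/2, 8/7, 4/3, 8/3


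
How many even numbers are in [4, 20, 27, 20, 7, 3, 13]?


Check each element:
  4 is even
  20 is even
  27 is odd
  20 is even
  7 is odd
  3 is odd
  13 is odd
Evens: [4, 20, 20]
Count of evens = 3
Final answer: 3


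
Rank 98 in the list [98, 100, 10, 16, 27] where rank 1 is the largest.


Sort descending: [100, 98, 27, 16, 10]
Find 98 in the sorted list.
98 is at position 2.
Final answer: 2


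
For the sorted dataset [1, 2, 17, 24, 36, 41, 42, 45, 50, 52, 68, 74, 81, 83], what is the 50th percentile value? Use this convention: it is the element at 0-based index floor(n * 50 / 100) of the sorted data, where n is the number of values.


The dataset has n = 14 elements.
Index = floor(14 * 50 / 100) = floor(700 / 100) = floor(7) = 7
Counting from index 0 in the sorted data, the element at index 7 is 45.
Final answer: 45


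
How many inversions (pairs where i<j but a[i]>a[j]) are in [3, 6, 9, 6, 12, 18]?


For each element, count the later elements that are smaller than it:
  3 (index 0): smaller elements after it = [] -> 0
  6 (index 1): smaller elements after it = [] -> 0
  9 (index 2): smaller elements after it = [6] -> 1
  6 (index 3): smaller elements after it = [] -> 0
  12 (index 4): smaller elements after it = [] -> 0
Total inversions = 0 + 0 + 1 + 0 + 0 = 1
Final answer: 1


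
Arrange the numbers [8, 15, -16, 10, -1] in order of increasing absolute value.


Compute absolute values:
  |8| = 8
  |15| = 15
  |-16| = 16
  |10| = 10
  |-1| = 1
Absolute values in increasing order: 1 < 8 < 10 < 15 < 16
Listing the original numbers in that order gives the answer.
Final answer: [-1, 8, 10, 15, -16]


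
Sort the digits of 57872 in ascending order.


The number 57872 has digits: 5, 7, 8, 7, 2
Sorted: 2, 5, 7, 7, 8
Joining the sorted digits gives the result.
Final answer: 25778


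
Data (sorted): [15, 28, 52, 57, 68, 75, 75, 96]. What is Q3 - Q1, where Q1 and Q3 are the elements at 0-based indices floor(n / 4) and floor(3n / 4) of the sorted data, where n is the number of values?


The data has n = 8 elements.
Q1 index = floor(8 / 4) = floor(2) = 2; Q3 index = floor(3 * 8 / 4) = floor(6) = 6
Q1 = element at index 2 = 52
Q3 = element at index 6 = 75
IQR = 75 - 52 = 23
Final answer: 23


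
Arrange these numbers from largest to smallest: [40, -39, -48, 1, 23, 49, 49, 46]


Original list: [40, -39, -48, 1, 23, 49, 49, 46]
Repeatedly take the largest remaining element:
  Remaining [40, -39, -48, 1, 23, 49, 49, 46] -> largest is 49
  Remaining [40, -39, -48, 1, 23, 49, 46] -> largest is 49
  Remaining [40, -39, -48, 1, 23, 46] -> largest is 46
  Remaining [40, -39, -48, 1, 23] -> largest is 40
  Remaining [-39, -48, 1, 23] -> largest is 23
  Remaining [-39, -48, 1] -> largest is 1
  Remaining [-39, -48] -> largest is -39
  Remaining [-48] -> largest is -48
Collecting the picks in order gives the descending list.
Final answer: [49, 49, 46, 40, 23, 1, -39, -48]


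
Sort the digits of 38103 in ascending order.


The number 38103 has digits: 3, 8, 1, 0, 3
Sorted: 0, 1, 3, 3, 8
Joining the sorted digits gives the result.
Final answer: 01338


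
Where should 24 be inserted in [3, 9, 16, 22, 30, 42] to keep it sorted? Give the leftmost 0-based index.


List is sorted: [3, 9, 16, 22, 30, 42]
We need the leftmost position where 24 can be inserted, i.e. the first index whose element is >= 24 (or the end of the list if none is).
Binary search with low=0, high=6 (0-based indices):
  low=0, high=6, mid=3: a[3]=22 < 24, so low = 4
  low=4, high=6, mid=5: a[5]=42 >= 24, so high = 5
  low=4, high=5, mid=4: a[4]=30 >= 24, so high = 4
Now low = high = 4, so the insertion index is 4.
Final answer: 4


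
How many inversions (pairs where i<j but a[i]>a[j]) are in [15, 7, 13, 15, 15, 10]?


For each element, count the later elements that are smaller than it:
  15 (index 0): smaller elements after it = [7, 13, 10] -> 3
  7 (index 1): smaller elements after it = [] -> 0
  13 (index 2): smaller elements after it = [10] -> 1
  15 (index 3): smaller elements after it = [10] -> 1
  15 (index 4): smaller elements after it = [10] -> 1
Total inversions = 3 + 0 + 1 + 1 + 1 = 6
Final answer: 6


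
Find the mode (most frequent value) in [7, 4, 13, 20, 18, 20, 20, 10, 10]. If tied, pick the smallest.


Count the frequency of each value:
  4 appears 1 time(s)
  7 appears 1 time(s)
  10 appears 2 time(s)
  13 appears 1 time(s)
  18 appears 1 time(s)
  20 appears 3 time(s)
Maximum frequency is 3.
Only 20 reaches that frequency, so it is the mode.
Final answer: 20


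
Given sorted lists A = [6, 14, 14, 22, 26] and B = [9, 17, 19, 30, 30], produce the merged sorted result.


List A: [6, 14, 14, 22, 26]
List B: [9, 17, 19, 30, 30]
Repeatedly compare the front elements and take the smaller:
  6 vs 9 -> take 6
  14 vs 9 -> take 9
  14 vs 17 -> take 14
  14 vs 17 -> take 14
  22 vs 17 -> take 17
  22 vs 19 -> take 19
  22 vs 30 -> take 22
  26 vs 30 -> take 26
  A is exhausted; append the rest of B: [30, 30]
Final answer: [6, 9, 14, 14, 17, 19, 22, 26, 30, 30]


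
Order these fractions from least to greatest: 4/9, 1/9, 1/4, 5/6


Convert to decimal for comparison:
  4/9 = 0.4444
  1/9 = 0.1111
  1/4 = 0.25
  5/6 = 0.8333
Decimals in increasing order: 0.1111 < 0.25 < 0.4444 < 0.8333
Writing each back as its fraction gives the sorted order.
Final answer: 1/9, 1/4, 4/9, 5/6


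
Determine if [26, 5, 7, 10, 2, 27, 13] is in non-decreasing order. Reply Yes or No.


Check consecutive pairs:
  26 <= 5? False
  5 <= 7? True
  7 <= 10? True
  10 <= 2? False
  2 <= 27? True
  27 <= 13? False
3 consecutive pair(s) are out of order, so the list is not sorted.
Final answer: No


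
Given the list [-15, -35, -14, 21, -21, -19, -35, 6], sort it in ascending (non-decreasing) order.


Original list: [-15, -35, -14, 21, -21, -19, -35, 6]
Repeatedly take the smallest remaining element:
  Remaining [-15, -35, -14, 21, -21, -19, -35, 6] -> smallest is -35
  Remaining [-15, -14, 21, -21, -19, -35, 6] -> smallest is -35
  Remaining [-15, -14, 21, -21, -19, 6] -> smallest is -21
  Remaining [-15, -14, 21, -19, 6] -> smallest is -19
  Remaining [-15, -14, 21, 6] -> smallest is -15
  Remaining [-14, 21, 6] -> smallest is -14
  Remaining [21, 6] -> smallest is 6
  Remaining [21] -> smallest is 21
Collecting the picks in order gives the sorted list.
Final answer: [-35, -35, -21, -19, -15, -14, 6, 21]


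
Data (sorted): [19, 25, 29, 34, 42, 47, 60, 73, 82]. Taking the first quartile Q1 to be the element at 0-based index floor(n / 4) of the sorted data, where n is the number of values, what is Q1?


The list has n = 9 elements.
Q1 index = floor(9 / 4) = floor(2.25) = 2
Counting from index 0 in the sorted data, the element at index 2 is 29.
Final answer: 29


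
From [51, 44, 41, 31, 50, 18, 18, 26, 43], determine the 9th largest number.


Sort descending: [51, 50, 44, 43, 41, 31, 26, 18, 18]
The 9th element (1-indexed) is at index 8.
Value = 18
Final answer: 18


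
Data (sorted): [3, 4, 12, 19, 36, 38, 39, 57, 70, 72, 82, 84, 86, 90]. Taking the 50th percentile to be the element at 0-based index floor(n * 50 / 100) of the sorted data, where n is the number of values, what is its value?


The dataset has n = 14 elements.
Index = floor(14 * 50 / 100) = floor(700 / 100) = floor(7) = 7
Counting from index 0 in the sorted data, the element at index 7 is 57.
Final answer: 57


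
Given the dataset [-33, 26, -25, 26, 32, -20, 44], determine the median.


First, sort the list: [-33, -25, -20, 26, 26, 32, 44]
The list has 7 elements (odd count).
The middle index is 3 (0-based), and the element there is 26.
Final answer: 26


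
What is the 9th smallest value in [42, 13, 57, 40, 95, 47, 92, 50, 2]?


Sort ascending: [2, 13, 40, 42, 47, 50, 57, 92, 95]
The 9th element (1-indexed) is at index 8.
Value = 95
Final answer: 95


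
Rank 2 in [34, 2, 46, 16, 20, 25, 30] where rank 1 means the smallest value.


Sort ascending: [2, 16, 20, 25, 30, 34, 46]
Find 2 in the sorted list.
2 is at position 1 (1-indexed).
Final answer: 1


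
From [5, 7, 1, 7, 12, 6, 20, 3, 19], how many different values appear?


List all unique values:
Distinct values: [1, 3, 5, 6, 7, 12, 19, 20]
Count = 8
Final answer: 8


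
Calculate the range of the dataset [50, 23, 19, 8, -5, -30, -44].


Maximum value: 50
Minimum value: -44
Range = 50 - (-44) = 94
Final answer: 94


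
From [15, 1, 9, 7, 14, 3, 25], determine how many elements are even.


Check each element:
  15 is odd
  1 is odd
  9 is odd
  7 is odd
  14 is even
  3 is odd
  25 is odd
Evens: [14]
Count of evens = 1
Final answer: 1


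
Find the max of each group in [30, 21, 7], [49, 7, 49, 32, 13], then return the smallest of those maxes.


Find max of each group:
  Group 1: [30, 21, 7] -> max = 30
  Group 2: [49, 7, 49, 32, 13] -> max = 49
Maxes: [30, 49]
Minimum of maxes = 30
Final answer: 30


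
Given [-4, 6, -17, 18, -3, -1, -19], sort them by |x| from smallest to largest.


Compute absolute values:
  |-4| = 4
  |6| = 6
  |-17| = 17
  |18| = 18
  |-3| = 3
  |-1| = 1
  |-19| = 19
Absolute values in increasing order: 1 < 3 < 4 < 6 < 17 < 18 < 19
Listing the original numbers in that order gives the answer.
Final answer: [-1, -3, -4, 6, -17, 18, -19]


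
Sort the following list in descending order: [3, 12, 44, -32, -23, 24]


Original list: [3, 12, 44, -32, -23, 24]
Repeatedly take the largest remaining element:
  Remaining [3, 12, 44, -32, -23, 24] -> largest is 44
  Remaining [3, 12, -32, -23, 24] -> largest is 24
  Remaining [3, 12, -32, -23] -> largest is 12
  Remaining [3, -32, -23] -> largest is 3
  Remaining [-32, -23] -> largest is -23
  Remaining [-32] -> largest is -32
Collecting the picks in order gives the descending list.
Final answer: [44, 24, 12, 3, -23, -32]


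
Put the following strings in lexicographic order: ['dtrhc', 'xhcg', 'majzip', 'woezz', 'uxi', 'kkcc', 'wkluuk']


Compare strings character by character (the first differing letter decides):
  'dtrhc' < 'kkcc' since 'd' < 'k' at position 1
  'kkcc' < 'majzip' since 'k' < 'm' at position 1
  'majzip' < 'uxi' since 'm' < 'u' at position 1
  'uxi' < 'wkluuk' since 'u' < 'w' at position 1
  'wkluuk' < 'woezz' since 'k' < 'o' at position 2
  'woezz' < 'xhcg' since 'w' < 'x' at position 1
Chaining these comparisons gives the alphabetical order.
Final answer: ['dtrhc', 'kkcc', 'majzip', 'uxi', 'wkluuk', 'woezz', 'xhcg']


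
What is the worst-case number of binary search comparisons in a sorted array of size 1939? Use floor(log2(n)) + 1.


Binary search halves the search space each step.
Maximum comparisons = floor(log2(1939)) + 1
log2(1939) = 10.9211
floor(log2(1939)) = 10, so 10 + 1 = 11
Final answer: 11


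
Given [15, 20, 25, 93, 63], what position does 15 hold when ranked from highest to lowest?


Sort descending: [93, 63, 25, 20, 15]
Find 15 in the sorted list.
15 is at position 5.
Final answer: 5


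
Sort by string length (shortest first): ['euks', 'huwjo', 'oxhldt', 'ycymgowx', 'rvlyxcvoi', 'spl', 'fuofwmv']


Compute lengths:
  'euks' has length 4
  'huwjo' has length 5
  'oxhldt' has length 6
  'ycymgowx' has length 8
  'rvlyxcvoi' has length 9
  'spl' has length 3
  'fuofwmv' has length 7
Lengths in increasing order: 3 < 4 < 5 < 6 < 7 < 8 < 9
Listing the words in that order gives the answer.
Final answer: ['spl', 'euks', 'huwjo', 'oxhldt', 'fuofwmv', 'ycymgowx', 'rvlyxcvoi']


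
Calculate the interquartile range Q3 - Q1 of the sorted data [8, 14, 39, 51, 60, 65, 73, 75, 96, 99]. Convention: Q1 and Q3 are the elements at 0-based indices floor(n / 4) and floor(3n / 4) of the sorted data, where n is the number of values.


The data has n = 10 elements.
Q1 index = floor(10 / 4) = floor(2.5) = 2; Q3 index = floor(3 * 10 / 4) = floor(7.5) = 7
Q1 = element at index 2 = 39
Q3 = element at index 7 = 75
IQR = 75 - 39 = 36
Final answer: 36


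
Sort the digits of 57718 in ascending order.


The number 57718 has digits: 5, 7, 7, 1, 8
Sorted: 1, 5, 7, 7, 8
Joining the sorted digits gives the result.
Final answer: 15778


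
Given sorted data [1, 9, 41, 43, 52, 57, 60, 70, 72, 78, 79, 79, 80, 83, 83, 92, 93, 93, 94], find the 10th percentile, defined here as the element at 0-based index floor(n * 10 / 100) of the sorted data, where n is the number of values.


The dataset has n = 19 elements.
Index = floor(19 * 10 / 100) = floor(190 / 100) = floor(1.9) = 1
Counting from index 0 in the sorted data, the element at index 1 is 9.
Final answer: 9


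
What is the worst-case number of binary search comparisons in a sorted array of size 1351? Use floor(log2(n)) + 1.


Binary search halves the search space each step.
Maximum comparisons = floor(log2(1351)) + 1
log2(1351) = 10.3998
floor(log2(1351)) = 10, so 10 + 1 = 11
Final answer: 11


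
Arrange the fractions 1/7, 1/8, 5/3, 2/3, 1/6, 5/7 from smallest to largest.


Convert to decimal for comparison:
  1/7 = 0.1429
  1/8 = 0.125
  5/3 = 1.6667
  2/3 = 0.6667
  1/6 = 0.1667
  5/7 = 0.7143
Decimals in increasing order: 0.125 < 0.1429 < 0.1667 < 0.6667 < 0.7143 < 1.6667
Writing each back as its fraction gives the sorted order.
Final answer: 1/8, 1/7, 1/6, 2/3, 5/7, 5/3


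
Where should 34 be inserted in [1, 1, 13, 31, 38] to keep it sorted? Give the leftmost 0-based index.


List is sorted: [1, 1, 13, 31, 38]
We need the leftmost position where 34 can be inserted, i.e. the first index whose element is >= 34 (or the end of the list if none is).
Binary search with low=0, high=5 (0-based indices):
  low=0, high=5, mid=2: a[2]=13 < 34, so low = 3
  low=3, high=5, mid=4: a[4]=38 >= 34, so high = 4
  low=3, high=4, mid=3: a[3]=31 < 34, so low = 4
Now low = high = 4, so the insertion index is 4.
Final answer: 4


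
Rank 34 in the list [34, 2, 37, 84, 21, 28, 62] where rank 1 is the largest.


Sort descending: [84, 62, 37, 34, 28, 21, 2]
Find 34 in the sorted list.
34 is at position 4.
Final answer: 4


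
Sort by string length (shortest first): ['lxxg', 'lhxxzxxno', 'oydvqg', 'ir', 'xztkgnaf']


Compute lengths:
  'lxxg' has length 4
  'lhxxzxxno' has length 9
  'oydvqg' has length 6
  'ir' has length 2
  'xztkgnaf' has length 8
Lengths in increasing order: 2 < 4 < 6 < 8 < 9
Listing the words in that order gives the answer.
Final answer: ['ir', 'lxxg', 'oydvqg', 'xztkgnaf', 'lhxxzxxno']
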